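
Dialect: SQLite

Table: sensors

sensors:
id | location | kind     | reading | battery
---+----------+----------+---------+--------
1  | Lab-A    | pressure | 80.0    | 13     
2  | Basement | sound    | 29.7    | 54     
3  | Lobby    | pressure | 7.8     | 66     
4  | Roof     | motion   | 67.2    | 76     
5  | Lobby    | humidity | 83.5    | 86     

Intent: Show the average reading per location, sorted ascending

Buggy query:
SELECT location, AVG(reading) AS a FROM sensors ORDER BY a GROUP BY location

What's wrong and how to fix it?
Bug: GROUP BY must precede ORDER BY

Fix: Reorder: SELECT … FROM … GROUP BY … ORDER BY …

Corrected query:
SELECT location, AVG(reading) AS a FROM sensors GROUP BY location ORDER BY a

Result:
location | a    
---------+------
Basement | 29.7 
Lobby    | 45.65
Roof     | 67.2 
Lab-A    | 80   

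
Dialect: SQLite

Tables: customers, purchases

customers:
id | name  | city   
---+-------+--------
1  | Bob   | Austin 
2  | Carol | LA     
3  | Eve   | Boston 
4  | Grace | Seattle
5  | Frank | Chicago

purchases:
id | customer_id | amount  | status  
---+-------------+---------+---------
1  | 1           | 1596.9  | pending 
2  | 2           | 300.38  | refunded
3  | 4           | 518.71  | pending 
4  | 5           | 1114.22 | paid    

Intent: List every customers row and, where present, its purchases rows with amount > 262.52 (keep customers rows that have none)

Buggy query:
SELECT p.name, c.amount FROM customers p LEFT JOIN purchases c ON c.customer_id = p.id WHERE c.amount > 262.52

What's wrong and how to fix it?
Bug: Filtering c.amount in WHERE discards the NULL rows produced by LEFT JOIN, turning it into an inner join

Fix: Move the right-table condition into the ON clause so unmatched parents are kept

Corrected query:
SELECT p.name, c.amount FROM customers p LEFT JOIN purchases c ON c.customer_id = p.id AND c.amount > 262.52

Result:
name  | amount 
------+--------
Bob   | 1596.9 
Carol | 300.38 
Eve   | NULL   
Grace | 518.71 
Frank | 1114.22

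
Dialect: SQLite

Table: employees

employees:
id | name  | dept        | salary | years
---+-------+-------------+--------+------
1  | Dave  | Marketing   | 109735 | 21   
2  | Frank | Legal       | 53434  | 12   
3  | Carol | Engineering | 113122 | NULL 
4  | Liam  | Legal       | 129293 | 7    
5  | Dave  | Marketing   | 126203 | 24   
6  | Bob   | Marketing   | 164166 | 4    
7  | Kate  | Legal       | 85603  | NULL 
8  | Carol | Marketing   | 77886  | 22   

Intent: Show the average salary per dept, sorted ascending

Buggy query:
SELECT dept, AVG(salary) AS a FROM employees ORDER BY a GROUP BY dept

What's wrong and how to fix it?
Bug: ORDER BY appears before GROUP BY; SQL clause order requires GROUP BY first

Fix: Reorder: SELECT … FROM … GROUP BY … ORDER BY …

Corrected query:
SELECT dept, AVG(salary) AS a FROM employees GROUP BY dept ORDER BY a

Result:
dept        | a           
------------+-------------
Legal       | 89443.333333
Engineering | 113122      
Marketing   | 119497.5    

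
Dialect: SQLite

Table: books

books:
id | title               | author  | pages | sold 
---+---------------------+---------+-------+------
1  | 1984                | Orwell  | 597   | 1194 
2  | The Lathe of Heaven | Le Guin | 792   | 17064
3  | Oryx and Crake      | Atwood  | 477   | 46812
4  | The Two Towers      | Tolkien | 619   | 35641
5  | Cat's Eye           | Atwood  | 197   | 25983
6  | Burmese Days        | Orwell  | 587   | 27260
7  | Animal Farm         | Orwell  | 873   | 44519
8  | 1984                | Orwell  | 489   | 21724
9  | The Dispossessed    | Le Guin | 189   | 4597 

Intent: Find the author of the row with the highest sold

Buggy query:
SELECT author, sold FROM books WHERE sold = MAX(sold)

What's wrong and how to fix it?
Bug: MAX(sold) is an aggregate and cannot be used directly in WHERE

Fix: Use a subquery: WHERE sold = (SELECT MAX(sold) FROM books)

Corrected query:
SELECT author, sold FROM books WHERE sold = (SELECT MAX(sold) FROM books)

Result:
author | sold 
-------+------
Atwood | 46812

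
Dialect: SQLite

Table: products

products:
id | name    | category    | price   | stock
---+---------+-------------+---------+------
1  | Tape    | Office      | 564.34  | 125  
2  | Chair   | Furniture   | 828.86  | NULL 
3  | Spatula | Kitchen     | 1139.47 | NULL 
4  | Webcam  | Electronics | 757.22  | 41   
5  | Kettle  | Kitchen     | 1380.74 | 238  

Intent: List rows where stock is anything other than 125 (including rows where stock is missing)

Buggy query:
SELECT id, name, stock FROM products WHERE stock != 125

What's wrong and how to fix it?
Bug: 'stock != 125' is unknown when stock is NULL, so NULL rows are silently excluded

Fix: Handle NULL separately with IS NULL alongside the inequality

Corrected query:
SELECT id, name, stock FROM products WHERE stock != 125 OR stock IS NULL

Result:
id | name    | stock
---+---------+------
2  | Chair   | NULL 
3  | Spatula | NULL 
4  | Webcam  | 41   
5  | Kettle  | 238  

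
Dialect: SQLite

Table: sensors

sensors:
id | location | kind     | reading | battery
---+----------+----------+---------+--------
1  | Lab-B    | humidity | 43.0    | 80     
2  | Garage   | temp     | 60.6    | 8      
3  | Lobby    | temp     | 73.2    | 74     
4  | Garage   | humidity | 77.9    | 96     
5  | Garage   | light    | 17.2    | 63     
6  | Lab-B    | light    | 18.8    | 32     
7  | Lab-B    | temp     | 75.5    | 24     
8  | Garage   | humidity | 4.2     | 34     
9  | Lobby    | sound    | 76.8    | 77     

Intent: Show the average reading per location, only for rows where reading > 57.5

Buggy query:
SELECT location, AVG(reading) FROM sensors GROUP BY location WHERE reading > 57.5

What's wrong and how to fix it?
Bug: WHERE cannot follow GROUP BY

Fix: Place WHERE between FROM and GROUP BY

Corrected query:
SELECT location, AVG(reading) FROM sensors WHERE reading > 57.5 GROUP BY location

Result:
location | AVG(reading)
---------+-------------
Garage   | 69.25       
Lab-B    | 75.5        
Lobby    | 75          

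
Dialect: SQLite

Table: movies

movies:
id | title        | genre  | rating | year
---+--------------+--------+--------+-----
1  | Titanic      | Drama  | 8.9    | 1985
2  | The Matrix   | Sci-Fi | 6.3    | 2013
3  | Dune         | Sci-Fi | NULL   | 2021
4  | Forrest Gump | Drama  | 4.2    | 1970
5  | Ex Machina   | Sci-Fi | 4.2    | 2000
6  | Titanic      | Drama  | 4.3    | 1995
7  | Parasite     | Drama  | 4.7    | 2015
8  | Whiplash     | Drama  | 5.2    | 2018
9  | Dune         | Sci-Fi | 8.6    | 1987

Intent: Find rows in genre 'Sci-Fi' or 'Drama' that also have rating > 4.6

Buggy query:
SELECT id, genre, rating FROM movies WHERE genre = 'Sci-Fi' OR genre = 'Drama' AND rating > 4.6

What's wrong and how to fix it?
Bug: AND binds tighter than OR, so this parses as genre = 'Sci-Fi' OR (genre = 'Drama' AND rating > 4.6)

Fix: Group the OR with parentheses (or use IN), then AND the threshold

Corrected query:
SELECT id, genre, rating FROM movies WHERE (genre = 'Sci-Fi' OR genre = 'Drama') AND rating > 4.6

Result:
id | genre  | rating
---+--------+-------
1  | Drama  | 8.9   
2  | Sci-Fi | 6.3   
7  | Drama  | 4.7   
8  | Drama  | 5.2   
9  | Sci-Fi | 8.6   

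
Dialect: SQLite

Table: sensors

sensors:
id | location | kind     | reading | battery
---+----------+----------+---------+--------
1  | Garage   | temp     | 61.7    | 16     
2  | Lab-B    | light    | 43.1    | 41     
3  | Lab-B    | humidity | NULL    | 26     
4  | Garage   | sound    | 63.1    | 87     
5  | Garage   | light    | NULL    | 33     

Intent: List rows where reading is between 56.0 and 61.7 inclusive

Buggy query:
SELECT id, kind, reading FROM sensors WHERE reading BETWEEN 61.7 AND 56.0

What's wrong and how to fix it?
Bug: BETWEEN expects the lower bound first; with 61.7 AND 56.0 the range is empty

Fix: Swap the bounds so the smaller value comes first

Corrected query:
SELECT id, kind, reading FROM sensors WHERE reading BETWEEN 56.0 AND 61.7

Result:
id | kind | reading
---+------+--------
1  | temp | 61.7   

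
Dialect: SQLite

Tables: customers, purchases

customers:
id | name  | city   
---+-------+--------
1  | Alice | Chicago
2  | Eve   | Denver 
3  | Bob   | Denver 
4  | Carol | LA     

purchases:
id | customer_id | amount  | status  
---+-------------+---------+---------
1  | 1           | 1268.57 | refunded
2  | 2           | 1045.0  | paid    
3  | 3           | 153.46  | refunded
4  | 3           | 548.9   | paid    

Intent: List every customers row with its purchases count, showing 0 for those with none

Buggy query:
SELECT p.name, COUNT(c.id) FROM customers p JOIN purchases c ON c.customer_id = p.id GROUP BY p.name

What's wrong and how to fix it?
Bug: An inner join excludes parents with zero children

Fix: Switch to LEFT JOIN to retain unmatched parent rows

Corrected query:
SELECT p.name, COUNT(c.id) FROM customers p LEFT JOIN purchases c ON c.customer_id = p.id GROUP BY p.name

Result:
name  | COUNT(c.id)
------+------------
Alice | 1          
Bob   | 2          
Carol | 0          
Eve   | 1          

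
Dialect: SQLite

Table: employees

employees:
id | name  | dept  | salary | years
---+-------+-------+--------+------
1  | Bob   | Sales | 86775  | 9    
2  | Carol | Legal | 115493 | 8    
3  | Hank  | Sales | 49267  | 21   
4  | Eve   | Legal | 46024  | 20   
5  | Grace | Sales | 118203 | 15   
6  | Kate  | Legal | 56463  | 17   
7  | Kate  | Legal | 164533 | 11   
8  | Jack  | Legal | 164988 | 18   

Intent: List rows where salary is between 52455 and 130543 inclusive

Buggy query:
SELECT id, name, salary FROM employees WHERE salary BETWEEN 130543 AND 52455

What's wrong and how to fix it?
Bug: BETWEEN expects the lower bound first; with 130543 AND 52455 the range is empty

Fix: Swap the bounds so the smaller value comes first

Corrected query:
SELECT id, name, salary FROM employees WHERE salary BETWEEN 52455 AND 130543

Result:
id | name  | salary
---+-------+-------
1  | Bob   | 86775 
2  | Carol | 115493
5  | Grace | 118203
6  | Kate  | 56463 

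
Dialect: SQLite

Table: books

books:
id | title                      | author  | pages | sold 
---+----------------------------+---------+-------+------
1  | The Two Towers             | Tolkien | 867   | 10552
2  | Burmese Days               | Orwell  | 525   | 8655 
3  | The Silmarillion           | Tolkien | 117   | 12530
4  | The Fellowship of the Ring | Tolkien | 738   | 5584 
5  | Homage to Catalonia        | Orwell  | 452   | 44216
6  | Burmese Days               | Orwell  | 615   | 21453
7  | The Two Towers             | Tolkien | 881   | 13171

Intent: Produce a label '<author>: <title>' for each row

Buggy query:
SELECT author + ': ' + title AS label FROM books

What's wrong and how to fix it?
Bug: '+' is numeric addition; on text columns SQLite converts them to 0 instead of concatenating

Fix: Replace + with || to concatenate text

Corrected query:
SELECT author || ': ' || title AS label FROM books

Result:
label                              
-----------------------------------
Tolkien: The Two Towers            
Orwell: Burmese Days               
Tolkien: The Silmarillion          
Tolkien: The Fellowship of the Ring
Orwell: Homage to Catalonia        
Orwell: Burmese Days               
Tolkien: The Two Towers            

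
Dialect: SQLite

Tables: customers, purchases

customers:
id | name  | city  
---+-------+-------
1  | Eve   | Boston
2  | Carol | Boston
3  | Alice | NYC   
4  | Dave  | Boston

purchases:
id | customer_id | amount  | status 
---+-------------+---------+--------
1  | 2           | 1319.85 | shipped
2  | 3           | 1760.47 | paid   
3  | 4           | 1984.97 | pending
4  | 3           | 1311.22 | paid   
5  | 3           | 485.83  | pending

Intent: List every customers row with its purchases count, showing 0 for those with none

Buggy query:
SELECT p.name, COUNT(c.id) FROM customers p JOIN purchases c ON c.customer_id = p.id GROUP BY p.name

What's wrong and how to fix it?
Bug: An inner join excludes parents with zero children

Fix: Use LEFT JOIN so parents without children still appear (COUNT(c.id) gives 0)

Corrected query:
SELECT p.name, COUNT(c.id) FROM customers p LEFT JOIN purchases c ON c.customer_id = p.id GROUP BY p.name

Result:
name  | COUNT(c.id)
------+------------
Alice | 3          
Carol | 1          
Dave  | 1          
Eve   | 0          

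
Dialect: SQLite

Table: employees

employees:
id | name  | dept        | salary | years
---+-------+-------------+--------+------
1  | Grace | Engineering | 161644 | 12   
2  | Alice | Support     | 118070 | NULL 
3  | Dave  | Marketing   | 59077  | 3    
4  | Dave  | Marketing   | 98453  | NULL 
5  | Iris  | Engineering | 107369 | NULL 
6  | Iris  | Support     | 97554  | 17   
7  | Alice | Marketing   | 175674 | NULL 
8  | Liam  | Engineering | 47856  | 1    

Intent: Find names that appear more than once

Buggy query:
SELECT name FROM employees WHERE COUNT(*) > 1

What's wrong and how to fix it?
Bug: WHERE can't reference COUNT(*); aggregates are computed after WHERE

Fix: Group first, then use HAVING for the count condition

Corrected query:
SELECT name FROM employees GROUP BY name HAVING COUNT(*) > 1

Result:
name 
-----
Alice
Dave 
Iris 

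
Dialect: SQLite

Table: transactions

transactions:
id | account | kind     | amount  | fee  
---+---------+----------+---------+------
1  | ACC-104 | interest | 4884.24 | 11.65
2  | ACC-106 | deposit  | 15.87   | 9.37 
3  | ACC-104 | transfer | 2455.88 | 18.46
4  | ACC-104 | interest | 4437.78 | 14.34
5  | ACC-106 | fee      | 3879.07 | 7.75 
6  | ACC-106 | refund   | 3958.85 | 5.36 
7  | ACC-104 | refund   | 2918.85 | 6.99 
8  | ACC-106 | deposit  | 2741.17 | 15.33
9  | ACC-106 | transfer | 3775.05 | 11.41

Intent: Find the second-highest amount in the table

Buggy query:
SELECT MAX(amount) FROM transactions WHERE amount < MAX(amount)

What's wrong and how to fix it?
Bug: MAX(amount) on the right of the comparison is an aggregate-in-WHERE error

Fix: Compute the overall MAX in a subquery, then take MAX of rows below it

Corrected query:
SELECT MAX(amount) FROM transactions WHERE amount < (SELECT MAX(amount) FROM transactions)

Result:
MAX(amount)
-----------
4437.78    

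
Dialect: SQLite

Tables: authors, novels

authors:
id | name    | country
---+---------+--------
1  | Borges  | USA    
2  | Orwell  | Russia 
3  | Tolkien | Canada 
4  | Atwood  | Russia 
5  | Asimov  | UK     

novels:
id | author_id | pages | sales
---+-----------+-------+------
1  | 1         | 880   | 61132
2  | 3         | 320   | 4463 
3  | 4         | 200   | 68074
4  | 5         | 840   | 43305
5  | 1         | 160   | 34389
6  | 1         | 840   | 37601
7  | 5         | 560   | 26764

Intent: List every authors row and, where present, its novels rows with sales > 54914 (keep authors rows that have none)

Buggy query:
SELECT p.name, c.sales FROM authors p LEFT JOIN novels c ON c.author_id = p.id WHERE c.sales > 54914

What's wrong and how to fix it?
Bug: Filtering c.sales in WHERE discards the NULL rows produced by LEFT JOIN, turning it into an inner join

Fix: Move the right-table condition into the ON clause so unmatched parents are kept

Corrected query:
SELECT p.name, c.sales FROM authors p LEFT JOIN novels c ON c.author_id = p.id AND c.sales > 54914

Result:
name    | sales
--------+------
Borges  | 61132
Orwell  | NULL 
Tolkien | NULL 
Atwood  | 68074
Asimov  | NULL 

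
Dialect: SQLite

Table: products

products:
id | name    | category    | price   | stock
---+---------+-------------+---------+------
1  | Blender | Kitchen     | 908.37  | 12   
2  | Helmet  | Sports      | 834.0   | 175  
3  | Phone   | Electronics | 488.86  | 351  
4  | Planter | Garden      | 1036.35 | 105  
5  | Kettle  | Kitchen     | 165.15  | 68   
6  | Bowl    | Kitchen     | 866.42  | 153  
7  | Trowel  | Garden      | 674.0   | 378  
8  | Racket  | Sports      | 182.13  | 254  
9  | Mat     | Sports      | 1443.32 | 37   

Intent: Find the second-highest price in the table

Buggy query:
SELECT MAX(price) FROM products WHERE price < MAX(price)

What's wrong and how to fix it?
Bug: The inner MAX is an aggregate inside WHERE, which is not allowed

Fix: Compute the overall MAX in a subquery, then take MAX of rows below it

Corrected query:
SELECT MAX(price) FROM products WHERE price < (SELECT MAX(price) FROM products)

Result:
MAX(price)
----------
1036.35   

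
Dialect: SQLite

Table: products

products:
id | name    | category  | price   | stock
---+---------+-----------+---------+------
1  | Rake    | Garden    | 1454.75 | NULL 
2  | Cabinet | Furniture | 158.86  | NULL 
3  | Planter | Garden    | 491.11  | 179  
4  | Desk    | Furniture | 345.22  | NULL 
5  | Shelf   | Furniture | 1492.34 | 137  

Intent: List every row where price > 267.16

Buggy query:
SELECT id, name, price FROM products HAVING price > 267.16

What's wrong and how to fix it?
Bug: HAVING filters the output of aggregation, but this query has no GROUP BY and no aggregate functions, so SQLite rejects it (HAVING clause on a non-aggregate query); the condition here is per row

Fix: Use WHERE for row-level filtering

Corrected query:
SELECT id, name, price FROM products WHERE price > 267.16

Result:
id | name    | price  
---+---------+--------
1  | Rake    | 1454.75
3  | Planter | 491.11 
4  | Desk    | 345.22 
5  | Shelf   | 1492.34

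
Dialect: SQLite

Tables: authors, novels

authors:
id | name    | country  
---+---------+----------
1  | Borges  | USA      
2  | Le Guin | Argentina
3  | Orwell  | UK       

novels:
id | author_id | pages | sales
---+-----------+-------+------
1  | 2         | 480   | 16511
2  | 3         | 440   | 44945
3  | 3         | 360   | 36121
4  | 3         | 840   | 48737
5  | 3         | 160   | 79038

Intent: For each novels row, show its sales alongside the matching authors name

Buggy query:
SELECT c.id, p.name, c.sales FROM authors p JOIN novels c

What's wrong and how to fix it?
Bug: JOIN with no ON clause produces a cartesian product; every novels row pairs with every authors row

Fix: Add ON c.author_id = p.id to the JOIN

Corrected query:
SELECT c.id, p.name, c.sales FROM authors p JOIN novels c ON c.author_id = p.id

Result:
id | name    | sales
---+---------+------
1  | Le Guin | 16511
2  | Orwell  | 44945
3  | Orwell  | 36121
4  | Orwell  | 48737
5  | Orwell  | 79038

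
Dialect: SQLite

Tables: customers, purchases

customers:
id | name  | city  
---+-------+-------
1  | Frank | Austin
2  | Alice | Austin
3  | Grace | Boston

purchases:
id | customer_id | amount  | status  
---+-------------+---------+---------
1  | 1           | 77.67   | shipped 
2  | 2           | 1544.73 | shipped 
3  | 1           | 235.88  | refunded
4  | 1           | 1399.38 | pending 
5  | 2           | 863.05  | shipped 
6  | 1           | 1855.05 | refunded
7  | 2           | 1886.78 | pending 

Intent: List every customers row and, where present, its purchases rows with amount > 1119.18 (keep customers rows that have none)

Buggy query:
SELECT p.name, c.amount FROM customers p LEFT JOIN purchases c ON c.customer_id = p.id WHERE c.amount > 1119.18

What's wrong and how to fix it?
Bug: A WHERE condition on the right-hand table after LEFT JOIN drops unmatched parents

Fix: Put 'c.amount > 1119.18' in the JOIN's ON clause instead of WHERE

Corrected query:
SELECT p.name, c.amount FROM customers p LEFT JOIN purchases c ON c.customer_id = p.id AND c.amount > 1119.18

Result:
name  | amount 
------+--------
Frank | 1399.38
Frank | 1855.05
Alice | 1544.73
Alice | 1886.78
Grace | NULL   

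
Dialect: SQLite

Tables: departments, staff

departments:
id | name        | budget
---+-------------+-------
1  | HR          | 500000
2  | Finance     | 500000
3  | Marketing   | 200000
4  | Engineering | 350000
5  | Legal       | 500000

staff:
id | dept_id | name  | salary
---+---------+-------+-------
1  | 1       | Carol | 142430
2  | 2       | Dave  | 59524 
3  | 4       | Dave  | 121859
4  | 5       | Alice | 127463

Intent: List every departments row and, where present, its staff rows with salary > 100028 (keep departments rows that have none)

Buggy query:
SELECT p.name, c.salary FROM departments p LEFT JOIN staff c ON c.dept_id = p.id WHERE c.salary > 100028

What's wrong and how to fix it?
Bug: Filtering c.salary in WHERE discards the NULL rows produced by LEFT JOIN, turning it into an inner join

Fix: Move the right-table condition into the ON clause so unmatched parents are kept

Corrected query:
SELECT p.name, c.salary FROM departments p LEFT JOIN staff c ON c.dept_id = p.id AND c.salary > 100028

Result:
name        | salary
------------+-------
HR          | 142430
Finance     | NULL  
Marketing   | NULL  
Engineering | 121859
Legal       | 127463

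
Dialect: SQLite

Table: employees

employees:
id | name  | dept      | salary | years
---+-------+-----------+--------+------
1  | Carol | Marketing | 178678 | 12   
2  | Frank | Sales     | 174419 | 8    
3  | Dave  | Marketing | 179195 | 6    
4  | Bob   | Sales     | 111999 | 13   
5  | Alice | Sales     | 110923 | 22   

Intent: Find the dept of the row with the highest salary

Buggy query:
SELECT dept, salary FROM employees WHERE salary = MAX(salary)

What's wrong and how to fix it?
Bug: WHERE is evaluated per row; an aggregate over the whole table isn't defined there

Fix: Use a subquery: WHERE salary = (SELECT MAX(salary) FROM employees)

Corrected query:
SELECT dept, salary FROM employees WHERE salary = (SELECT MAX(salary) FROM employees)

Result:
dept      | salary
----------+-------
Marketing | 179195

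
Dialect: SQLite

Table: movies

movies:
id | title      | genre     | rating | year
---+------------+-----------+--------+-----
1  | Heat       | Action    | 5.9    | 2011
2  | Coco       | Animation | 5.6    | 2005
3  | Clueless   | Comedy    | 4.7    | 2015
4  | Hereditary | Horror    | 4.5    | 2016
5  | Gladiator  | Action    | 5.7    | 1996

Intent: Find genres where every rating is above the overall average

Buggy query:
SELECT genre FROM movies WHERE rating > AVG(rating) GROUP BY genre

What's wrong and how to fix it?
Bug: AVG() is an aggregate; it can't sit directly in WHERE

Fix: Use a subquery for AVG and a HAVING MIN(...) filter so the condition holds for every row in the group

Corrected query:
SELECT genre FROM movies GROUP BY genre HAVING MIN(rating) > (SELECT AVG(rating) FROM movies)

Result:
genre    
---------
Action   
Animation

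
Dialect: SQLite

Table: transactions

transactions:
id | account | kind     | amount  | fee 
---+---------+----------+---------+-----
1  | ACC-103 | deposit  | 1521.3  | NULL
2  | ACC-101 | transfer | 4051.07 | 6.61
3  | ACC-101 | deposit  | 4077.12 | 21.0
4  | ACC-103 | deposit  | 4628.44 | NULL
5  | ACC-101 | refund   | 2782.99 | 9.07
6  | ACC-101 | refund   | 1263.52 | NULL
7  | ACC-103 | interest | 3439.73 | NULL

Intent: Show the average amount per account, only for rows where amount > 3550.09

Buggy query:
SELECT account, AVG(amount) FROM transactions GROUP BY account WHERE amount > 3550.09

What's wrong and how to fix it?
Bug: Row-level WHERE must come before GROUP BY in the clause order

Fix: Move the WHERE clause before GROUP BY

Corrected query:
SELECT account, AVG(amount) FROM transactions WHERE amount > 3550.09 GROUP BY account

Result:
account | AVG(amount)
--------+------------
ACC-101 | 4064.095   
ACC-103 | 4628.44    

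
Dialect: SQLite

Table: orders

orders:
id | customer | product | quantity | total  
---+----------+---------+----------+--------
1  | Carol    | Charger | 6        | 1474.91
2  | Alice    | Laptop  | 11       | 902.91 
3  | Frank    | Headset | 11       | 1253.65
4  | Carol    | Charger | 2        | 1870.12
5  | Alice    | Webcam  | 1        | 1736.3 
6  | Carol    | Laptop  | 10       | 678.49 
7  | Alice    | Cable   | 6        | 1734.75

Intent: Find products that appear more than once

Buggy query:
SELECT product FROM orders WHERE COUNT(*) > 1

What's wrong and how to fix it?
Bug: WHERE can't reference COUNT(*); aggregates are computed after WHERE

Fix: GROUP BY product, then filter groups with HAVING COUNT(*) > 1

Corrected query:
SELECT product FROM orders GROUP BY product HAVING COUNT(*) > 1

Result:
product
-------
Charger
Laptop 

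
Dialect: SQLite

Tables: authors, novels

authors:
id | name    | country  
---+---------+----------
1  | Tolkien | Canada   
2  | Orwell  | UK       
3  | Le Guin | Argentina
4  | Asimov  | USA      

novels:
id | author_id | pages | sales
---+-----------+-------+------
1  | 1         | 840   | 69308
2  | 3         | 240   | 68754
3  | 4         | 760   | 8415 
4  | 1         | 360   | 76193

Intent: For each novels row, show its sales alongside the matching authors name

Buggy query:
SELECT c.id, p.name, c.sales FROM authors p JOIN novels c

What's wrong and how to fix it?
Bug: JOIN with no ON clause produces a cartesian product; every novels row pairs with every authors row

Fix: Specify the join condition linking the foreign key to the parent id

Corrected query:
SELECT c.id, p.name, c.sales FROM authors p JOIN novels c ON c.author_id = p.id

Result:
id | name    | sales
---+---------+------
1  | Tolkien | 69308
2  | Le Guin | 68754
3  | Asimov  | 8415 
4  | Tolkien | 76193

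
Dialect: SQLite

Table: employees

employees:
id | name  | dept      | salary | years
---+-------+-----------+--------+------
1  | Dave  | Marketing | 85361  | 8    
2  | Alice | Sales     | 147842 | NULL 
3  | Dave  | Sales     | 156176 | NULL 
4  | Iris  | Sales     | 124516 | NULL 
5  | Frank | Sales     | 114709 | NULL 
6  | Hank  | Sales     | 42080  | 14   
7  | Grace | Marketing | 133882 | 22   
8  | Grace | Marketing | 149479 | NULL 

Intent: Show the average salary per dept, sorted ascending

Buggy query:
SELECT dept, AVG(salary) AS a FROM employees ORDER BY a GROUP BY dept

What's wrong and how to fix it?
Bug: ORDER BY appears before GROUP BY; SQL clause order requires GROUP BY first

Fix: Reorder: SELECT … FROM … GROUP BY … ORDER BY …

Corrected query:
SELECT dept, AVG(salary) AS a FROM employees GROUP BY dept ORDER BY a

Result:
dept      | a            
----------+--------------
Sales     | 117064.6     
Marketing | 122907.333333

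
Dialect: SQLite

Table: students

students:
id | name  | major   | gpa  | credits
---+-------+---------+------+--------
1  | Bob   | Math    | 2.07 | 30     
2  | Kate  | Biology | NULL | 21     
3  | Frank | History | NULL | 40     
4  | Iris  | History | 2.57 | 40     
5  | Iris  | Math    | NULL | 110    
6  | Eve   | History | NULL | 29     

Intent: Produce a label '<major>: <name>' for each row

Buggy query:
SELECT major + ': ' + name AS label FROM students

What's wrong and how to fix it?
Bug: SQLite uses || for string concatenation; + coerces text to numbers (yielding 0)

Fix: Use the || operator for string concatenation

Corrected query:
SELECT major || ': ' || name AS label FROM students

Result:
label         
--------------
Math: Bob     
Biology: Kate 
History: Frank
History: Iris 
Math: Iris    
History: Eve  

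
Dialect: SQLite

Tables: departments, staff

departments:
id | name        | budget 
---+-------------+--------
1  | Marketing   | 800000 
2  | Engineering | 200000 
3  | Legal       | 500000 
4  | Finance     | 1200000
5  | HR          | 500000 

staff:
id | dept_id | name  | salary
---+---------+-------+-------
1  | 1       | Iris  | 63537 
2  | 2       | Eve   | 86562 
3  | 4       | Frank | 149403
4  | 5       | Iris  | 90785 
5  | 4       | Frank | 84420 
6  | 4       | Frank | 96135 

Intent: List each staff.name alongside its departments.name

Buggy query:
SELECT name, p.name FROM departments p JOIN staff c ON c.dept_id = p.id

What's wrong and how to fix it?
Bug: Both tables have a 'name' column; the unqualified reference is ambiguous

Fix: Prefix ambiguous columns with the table alias

Corrected query:
SELECT c.name, p.name FROM departments p JOIN staff c ON c.dept_id = p.id

Result:
name  | name       
------+------------
Iris  | Marketing  
Eve   | Engineering
Frank | Finance    
Iris  | HR         
Frank | Finance    
Frank | Finance    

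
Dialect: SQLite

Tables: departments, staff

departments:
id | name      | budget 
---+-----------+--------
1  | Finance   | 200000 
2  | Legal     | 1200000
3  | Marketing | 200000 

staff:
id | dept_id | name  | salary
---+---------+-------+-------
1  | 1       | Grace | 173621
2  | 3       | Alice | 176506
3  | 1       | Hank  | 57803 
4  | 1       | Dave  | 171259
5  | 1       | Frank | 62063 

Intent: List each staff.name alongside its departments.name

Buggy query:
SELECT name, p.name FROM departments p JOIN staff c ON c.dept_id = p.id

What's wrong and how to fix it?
Bug: Both tables have a 'name' column; the unqualified reference is ambiguous

Fix: Qualify the column with its table alias (c.name)

Corrected query:
SELECT c.name, p.name FROM departments p JOIN staff c ON c.dept_id = p.id

Result:
name  | name     
------+----------
Grace | Finance  
Alice | Marketing
Hank  | Finance  
Dave  | Finance  
Frank | Finance  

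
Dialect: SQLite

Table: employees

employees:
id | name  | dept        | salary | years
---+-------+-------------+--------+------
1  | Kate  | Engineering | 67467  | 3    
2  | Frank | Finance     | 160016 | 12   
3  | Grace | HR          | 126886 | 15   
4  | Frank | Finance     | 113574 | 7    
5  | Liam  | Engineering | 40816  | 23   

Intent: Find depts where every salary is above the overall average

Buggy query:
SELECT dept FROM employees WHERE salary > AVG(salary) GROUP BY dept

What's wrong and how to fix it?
Bug: AVG() is an aggregate; it can't sit directly in WHERE

Fix: Compute the overall average in a scalar subquery and compare each group's MIN against it in HAVING

Corrected query:
SELECT dept FROM employees GROUP BY dept HAVING MIN(salary) > (SELECT AVG(salary) FROM employees)

Result:
dept   
-------
Finance
HR     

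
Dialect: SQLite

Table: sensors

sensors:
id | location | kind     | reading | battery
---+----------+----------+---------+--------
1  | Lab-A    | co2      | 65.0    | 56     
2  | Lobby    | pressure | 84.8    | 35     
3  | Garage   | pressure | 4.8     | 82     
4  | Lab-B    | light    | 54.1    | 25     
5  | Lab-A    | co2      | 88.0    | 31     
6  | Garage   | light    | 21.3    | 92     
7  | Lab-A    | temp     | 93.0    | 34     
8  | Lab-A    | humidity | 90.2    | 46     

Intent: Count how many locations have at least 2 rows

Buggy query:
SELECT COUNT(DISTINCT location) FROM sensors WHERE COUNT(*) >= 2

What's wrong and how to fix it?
Bug: WHERE filters individual rows, not groups, so a group-level COUNT is invalid there

Fix: Use a subquery that GROUPs and filters with HAVING, then count its rows

Corrected query:
SELECT COUNT(*) FROM (SELECT location FROM sensors GROUP BY location HAVING COUNT(*) >= 2)

Result:
COUNT(*)
--------
2       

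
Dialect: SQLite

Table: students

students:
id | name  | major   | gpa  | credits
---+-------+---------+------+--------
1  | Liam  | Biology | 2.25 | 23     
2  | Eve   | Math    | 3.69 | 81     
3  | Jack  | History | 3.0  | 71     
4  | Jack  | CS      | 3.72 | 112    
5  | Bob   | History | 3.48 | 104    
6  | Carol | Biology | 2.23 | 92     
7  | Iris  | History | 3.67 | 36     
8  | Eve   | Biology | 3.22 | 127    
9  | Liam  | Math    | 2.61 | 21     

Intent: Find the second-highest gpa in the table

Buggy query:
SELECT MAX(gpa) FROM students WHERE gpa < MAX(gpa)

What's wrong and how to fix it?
Bug: MAX(gpa) on the right of the comparison is an aggregate-in-WHERE error

Fix: Compute the overall MAX in a subquery, then take MAX of rows below it

Corrected query:
SELECT MAX(gpa) FROM students WHERE gpa < (SELECT MAX(gpa) FROM students)

Result:
MAX(gpa)
--------
3.69    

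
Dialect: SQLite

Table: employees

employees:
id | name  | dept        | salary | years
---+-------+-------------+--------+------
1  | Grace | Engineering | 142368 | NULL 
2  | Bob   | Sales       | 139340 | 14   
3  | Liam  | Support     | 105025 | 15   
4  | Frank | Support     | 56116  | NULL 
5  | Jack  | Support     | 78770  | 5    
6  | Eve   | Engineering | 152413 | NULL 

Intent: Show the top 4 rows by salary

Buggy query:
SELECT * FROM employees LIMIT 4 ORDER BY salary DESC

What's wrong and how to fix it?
Bug: LIMIT must come after ORDER BY

Fix: Swap the clauses: ORDER BY first, then LIMIT

Corrected query:
SELECT * FROM employees ORDER BY salary DESC LIMIT 4

Result:
id | name  | dept        | salary | years
---+-------+-------------+--------+------
6  | Eve   | Engineering | 152413 | NULL 
1  | Grace | Engineering | 142368 | NULL 
2  | Bob   | Sales       | 139340 | 14   
3  | Liam  | Support     | 105025 | 15   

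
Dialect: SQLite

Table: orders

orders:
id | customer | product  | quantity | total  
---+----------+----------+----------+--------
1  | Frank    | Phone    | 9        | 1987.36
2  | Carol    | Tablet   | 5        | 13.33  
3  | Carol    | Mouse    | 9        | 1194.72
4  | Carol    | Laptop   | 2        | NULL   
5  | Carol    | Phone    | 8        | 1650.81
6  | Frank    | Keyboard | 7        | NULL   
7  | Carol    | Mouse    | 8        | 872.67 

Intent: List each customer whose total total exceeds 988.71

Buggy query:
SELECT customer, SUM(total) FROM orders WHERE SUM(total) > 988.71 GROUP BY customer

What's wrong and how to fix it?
Bug: WHERE runs before GROUP BY, so aggregates aren't available there

Fix: Use HAVING (which filters groups after aggregation) instead of WHERE

Corrected query:
SELECT customer, SUM(total) FROM orders GROUP BY customer HAVING SUM(total) > 988.71

Result:
customer | SUM(total)
---------+-----------
Carol    | 3731.53   
Frank    | 1987.36   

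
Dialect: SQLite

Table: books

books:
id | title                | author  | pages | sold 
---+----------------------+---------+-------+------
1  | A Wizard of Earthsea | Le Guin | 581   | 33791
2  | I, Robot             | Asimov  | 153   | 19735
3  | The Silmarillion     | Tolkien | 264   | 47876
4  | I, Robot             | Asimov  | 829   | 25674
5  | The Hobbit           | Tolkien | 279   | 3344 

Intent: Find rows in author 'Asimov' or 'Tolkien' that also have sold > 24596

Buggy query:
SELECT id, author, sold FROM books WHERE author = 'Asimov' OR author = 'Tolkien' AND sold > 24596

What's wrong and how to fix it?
Bug: Without parentheses, AND is evaluated before OR, so the sold filter only applies to the 'Tolkien' branch

Fix: Add parentheses around the OR so the AND applies to both alternatives

Corrected query:
SELECT id, author, sold FROM books WHERE (author = 'Asimov' OR author = 'Tolkien') AND sold > 24596

Result:
id | author  | sold 
---+---------+------
3  | Tolkien | 47876
4  | Asimov  | 25674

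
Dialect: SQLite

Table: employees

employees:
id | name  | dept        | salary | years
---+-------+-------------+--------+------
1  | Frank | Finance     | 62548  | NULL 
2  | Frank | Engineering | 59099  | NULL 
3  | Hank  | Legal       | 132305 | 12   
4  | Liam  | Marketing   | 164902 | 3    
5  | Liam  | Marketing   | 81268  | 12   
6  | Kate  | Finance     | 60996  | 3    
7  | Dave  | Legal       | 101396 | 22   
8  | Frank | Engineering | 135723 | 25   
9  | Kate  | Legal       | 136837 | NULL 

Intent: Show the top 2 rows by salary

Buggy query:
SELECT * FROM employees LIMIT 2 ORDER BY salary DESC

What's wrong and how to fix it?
Bug: ORDER BY cannot follow LIMIT; LIMIT is the final clause

Fix: Swap the clauses: ORDER BY first, then LIMIT

Corrected query:
SELECT * FROM employees ORDER BY salary DESC LIMIT 2

Result:
id | name | dept      | salary | years
---+------+-----------+--------+------
4  | Liam | Marketing | 164902 | 3    
9  | Kate | Legal     | 136837 | NULL 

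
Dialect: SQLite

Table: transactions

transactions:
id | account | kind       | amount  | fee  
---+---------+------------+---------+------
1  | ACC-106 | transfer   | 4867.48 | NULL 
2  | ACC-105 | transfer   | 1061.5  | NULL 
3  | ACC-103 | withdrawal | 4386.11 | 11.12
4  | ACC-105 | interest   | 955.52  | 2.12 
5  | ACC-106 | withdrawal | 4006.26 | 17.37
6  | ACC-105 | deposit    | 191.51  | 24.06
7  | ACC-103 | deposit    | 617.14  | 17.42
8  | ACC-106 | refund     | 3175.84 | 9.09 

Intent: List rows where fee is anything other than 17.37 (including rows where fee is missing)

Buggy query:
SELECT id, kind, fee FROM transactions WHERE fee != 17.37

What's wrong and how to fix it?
Bug: 'fee != 17.37' is unknown when fee is NULL, so NULL rows are silently excluded

Fix: Handle NULL separately with IS NULL alongside the inequality

Corrected query:
SELECT id, kind, fee FROM transactions WHERE fee != 17.37 OR fee IS NULL

Result:
id | kind       | fee  
---+------------+------
1  | transfer   | NULL 
2  | transfer   | NULL 
3  | withdrawal | 11.12
4  | interest   | 2.12 
6  | deposit    | 24.06
7  | deposit    | 17.42
8  | refund     | 9.09 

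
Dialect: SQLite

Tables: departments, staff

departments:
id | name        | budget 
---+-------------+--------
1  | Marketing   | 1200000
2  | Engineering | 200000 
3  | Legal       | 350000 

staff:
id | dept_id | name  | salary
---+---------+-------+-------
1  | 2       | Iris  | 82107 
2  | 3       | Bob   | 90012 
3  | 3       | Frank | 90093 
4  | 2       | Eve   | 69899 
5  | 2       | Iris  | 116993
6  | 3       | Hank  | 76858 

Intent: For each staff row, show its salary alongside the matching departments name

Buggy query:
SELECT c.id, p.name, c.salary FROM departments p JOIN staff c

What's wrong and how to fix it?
Bug: JOIN with no ON clause produces a cartesian product; every staff row pairs with every departments row

Fix: Add ON c.dept_id = p.id to the JOIN

Corrected query:
SELECT c.id, p.name, c.salary FROM departments p JOIN staff c ON c.dept_id = p.id

Result:
id | name        | salary
---+-------------+-------
1  | Engineering | 82107 
2  | Legal       | 90012 
3  | Legal       | 90093 
4  | Engineering | 69899 
5  | Engineering | 116993
6  | Legal       | 76858 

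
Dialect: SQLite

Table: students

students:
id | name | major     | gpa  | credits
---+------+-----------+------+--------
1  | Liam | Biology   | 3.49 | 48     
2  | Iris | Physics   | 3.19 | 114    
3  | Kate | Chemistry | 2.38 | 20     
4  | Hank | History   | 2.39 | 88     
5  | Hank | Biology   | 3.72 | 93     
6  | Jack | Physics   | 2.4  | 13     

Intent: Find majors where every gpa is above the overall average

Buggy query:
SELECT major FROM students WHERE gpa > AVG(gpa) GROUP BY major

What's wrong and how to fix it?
Bug: AVG() is an aggregate; it can't sit directly in WHERE

Fix: Use a subquery for AVG and a HAVING MIN(...) filter so the condition holds for every row in the group

Corrected query:
SELECT major FROM students GROUP BY major HAVING MIN(gpa) > (SELECT AVG(gpa) FROM students)

Result:
major  
-------
Biology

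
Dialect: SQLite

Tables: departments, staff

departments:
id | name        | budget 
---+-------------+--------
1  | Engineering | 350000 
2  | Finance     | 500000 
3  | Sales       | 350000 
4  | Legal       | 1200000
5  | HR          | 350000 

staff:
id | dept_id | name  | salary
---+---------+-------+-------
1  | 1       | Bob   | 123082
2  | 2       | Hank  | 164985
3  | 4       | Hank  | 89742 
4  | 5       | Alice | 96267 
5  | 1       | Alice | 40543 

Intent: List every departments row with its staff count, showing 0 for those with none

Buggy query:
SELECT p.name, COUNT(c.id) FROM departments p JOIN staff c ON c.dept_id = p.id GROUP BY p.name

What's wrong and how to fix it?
Bug: An inner join excludes parents with zero children

Fix: Switch to LEFT JOIN to retain unmatched parent rows

Corrected query:
SELECT p.name, COUNT(c.id) FROM departments p LEFT JOIN staff c ON c.dept_id = p.id GROUP BY p.name

Result:
name        | COUNT(c.id)
------------+------------
Engineering | 2          
Finance     | 1          
HR          | 1          
Legal       | 1          
Sales       | 0          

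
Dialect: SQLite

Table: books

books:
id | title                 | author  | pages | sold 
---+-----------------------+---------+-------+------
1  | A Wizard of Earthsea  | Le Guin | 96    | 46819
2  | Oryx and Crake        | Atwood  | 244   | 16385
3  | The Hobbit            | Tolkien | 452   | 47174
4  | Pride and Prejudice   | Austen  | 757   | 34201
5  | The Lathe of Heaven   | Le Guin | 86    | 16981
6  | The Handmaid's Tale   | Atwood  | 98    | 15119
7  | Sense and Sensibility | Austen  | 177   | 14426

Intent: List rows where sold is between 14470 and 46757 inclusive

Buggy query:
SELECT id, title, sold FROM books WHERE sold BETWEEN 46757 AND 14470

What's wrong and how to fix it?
Bug: The bounds are reversed; BETWEEN a AND b requires a <= b to match anything

Fix: Write BETWEEN 14470 AND 46757

Corrected query:
SELECT id, title, sold FROM books WHERE sold BETWEEN 14470 AND 46757

Result:
id | title               | sold 
---+---------------------+------
2  | Oryx and Crake      | 16385
4  | Pride and Prejudice | 34201
5  | The Lathe of Heaven | 16981
6  | The Handmaid's Tale | 15119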